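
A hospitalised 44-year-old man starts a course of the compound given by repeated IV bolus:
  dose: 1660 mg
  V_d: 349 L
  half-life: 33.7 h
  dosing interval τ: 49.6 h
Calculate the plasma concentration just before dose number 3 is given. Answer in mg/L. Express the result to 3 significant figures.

C₀ per dose = Dose / Vd = 1660 / 349 = 4.756 mg/L
k = ln2 / t½ = 0.693147 / 33.7 = 0.02057 h⁻¹
Fraction remaining after one interval: r = e^(−kτ) = e^(−0.02057 × 49.6) = 0.3605
Before dose 3, 2 doses have been given (aged 1τ, 2τ).
C_trough = C₀ × (r + r²) = 4.756 × (0.3605 + 0.1300) = 2.333 mg/L

2.33 mg/L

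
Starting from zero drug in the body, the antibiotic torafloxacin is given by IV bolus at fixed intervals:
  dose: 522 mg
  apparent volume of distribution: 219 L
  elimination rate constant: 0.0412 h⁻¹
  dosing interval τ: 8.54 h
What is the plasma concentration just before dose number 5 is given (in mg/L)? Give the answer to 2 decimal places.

4.27 mg/L

C₀ per dose = Dose / Vd = 522 / 219 = 2.384 mg/L
Fraction remaining after one interval: r = e^(−kτ) = e^(−0.04120 × 8.54) = 0.7034
Before dose 5, 4 doses have been given (aged 1τ, 2τ, 3τ, 4τ).
C_trough = C₀ × (r + r² + … + r^4) = C₀ × r(1−r^4)/(1−r)
        = 2.384 × 0.7034 × (1 − 0.2448) / (1 − 0.7034) = 4.270 mg/L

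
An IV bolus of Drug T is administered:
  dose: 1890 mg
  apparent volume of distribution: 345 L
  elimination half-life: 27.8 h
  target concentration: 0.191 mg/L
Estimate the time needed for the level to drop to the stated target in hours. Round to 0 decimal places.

135 h

C₀ = Dose / Vd = 1890 / 345 = 5.478 mg/L
k = ln2 / t½ = 0.693147 / 27.8 = 0.02493 h⁻¹
t = ln(C₀ / C) / k = ln(5.478 / 0.191) / 0.02493
  = ln(28.68) / 0.02493 = 3.356 / 0.02493 = 134.6 h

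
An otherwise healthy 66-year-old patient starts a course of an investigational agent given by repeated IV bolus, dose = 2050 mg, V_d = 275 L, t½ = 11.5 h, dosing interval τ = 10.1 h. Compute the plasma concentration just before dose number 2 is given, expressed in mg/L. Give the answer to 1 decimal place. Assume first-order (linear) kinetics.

4.1 mg/L

C₀ per dose = Dose / Vd = 2050 / 275 = 7.455 mg/L
k = ln2 / t½ = 0.693147 / 11.5 = 0.06027 h⁻¹
Fraction remaining after one interval: r = e^(−kτ) = e^(−0.06027 × 10.1) = 0.5440
Before dose 2, 1 dose has been given (aged 1τ).
C_trough = C₀ × r = 7.455 × 0.5440 = 4.056 mg/L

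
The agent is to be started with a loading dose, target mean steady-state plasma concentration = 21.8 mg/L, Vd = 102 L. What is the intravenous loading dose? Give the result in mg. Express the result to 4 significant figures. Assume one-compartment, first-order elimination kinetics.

2224 mg

LD = Css × Vd = 21.8 × 102 = 2224 mg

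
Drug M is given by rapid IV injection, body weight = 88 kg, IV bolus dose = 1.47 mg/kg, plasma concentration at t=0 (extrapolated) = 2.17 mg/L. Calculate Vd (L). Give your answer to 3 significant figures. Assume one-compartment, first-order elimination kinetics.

Dose = 1.47 × 88 = 129.4 mg
Vd = Dose / C₀ = 129.4 / 2.17 = 59.63 L

59.6 L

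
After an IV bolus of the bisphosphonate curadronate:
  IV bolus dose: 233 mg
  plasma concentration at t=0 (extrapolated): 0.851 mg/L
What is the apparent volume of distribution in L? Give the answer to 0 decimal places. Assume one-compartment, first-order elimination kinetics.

274 L

Vd = Dose / C₀ = 233.0 / 0.851 = 273.8 L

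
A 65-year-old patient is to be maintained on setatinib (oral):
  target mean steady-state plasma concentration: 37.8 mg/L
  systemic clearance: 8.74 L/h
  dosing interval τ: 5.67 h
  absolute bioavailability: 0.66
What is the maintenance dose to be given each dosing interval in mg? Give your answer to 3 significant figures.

2840 mg

At steady state, F × (Dose/τ) = Css × CL.
Dose = Css × CL × τ / F = 37.8 × 8.740 × 5.67 / 0.66 = 2838 mg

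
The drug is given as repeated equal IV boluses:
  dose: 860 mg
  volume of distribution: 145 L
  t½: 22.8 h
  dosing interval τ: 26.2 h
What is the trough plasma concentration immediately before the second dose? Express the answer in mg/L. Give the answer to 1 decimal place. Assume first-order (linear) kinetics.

C₀ per dose = Dose / Vd = 860 / 145 = 5.931 mg/L
k = ln2 / t½ = 0.693147 / 22.8 = 0.03040 h⁻¹
Fraction remaining after one interval: r = e^(−kτ) = e^(−0.03040 × 26.2) = 0.4509
Before dose 2, 1 dose has been given (aged 1τ).
C_trough = C₀ × r = 5.931 × 0.4509 = 2.674 mg/L

2.7 mg/L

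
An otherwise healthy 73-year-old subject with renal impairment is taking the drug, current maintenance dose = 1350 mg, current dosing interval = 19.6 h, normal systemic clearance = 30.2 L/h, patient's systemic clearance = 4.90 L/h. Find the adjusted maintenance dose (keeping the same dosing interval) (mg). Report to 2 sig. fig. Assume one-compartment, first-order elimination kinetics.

220 mg

To keep the same average steady-state level, dosing rate must scale with clearance.
CL ratio = 4.90 / 30.2 = 0.1623
New dose (same interval) = 1350 × 0.1623 = 219.1 mg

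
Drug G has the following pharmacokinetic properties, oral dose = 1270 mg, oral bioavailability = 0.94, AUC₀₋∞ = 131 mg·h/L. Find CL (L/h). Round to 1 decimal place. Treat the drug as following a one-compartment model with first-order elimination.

CL = F·Dose / AUC = 0.94 × 1270 / 131 = 9.113 L/h

9.1 L/h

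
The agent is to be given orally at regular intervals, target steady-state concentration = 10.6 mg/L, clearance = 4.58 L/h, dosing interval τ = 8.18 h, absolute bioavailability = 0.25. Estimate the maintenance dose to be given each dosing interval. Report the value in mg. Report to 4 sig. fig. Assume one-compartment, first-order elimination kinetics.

1588 mg

At steady state, F × (Dose/τ) = Css × CL.
Dose = Css × CL × τ / F = 10.6 × 4.580 × 8.18 / 0.25 = 1588 mg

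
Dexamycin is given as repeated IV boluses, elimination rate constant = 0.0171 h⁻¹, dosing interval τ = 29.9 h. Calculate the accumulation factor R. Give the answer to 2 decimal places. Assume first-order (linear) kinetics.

2.50

e^(−kτ) = e^(−0.01710 × 29.9) = 0.5997
Accumulation ratio R = 1 / (1 − e^(−kτ)) = 1 / (1 − 0.5997) = 2.498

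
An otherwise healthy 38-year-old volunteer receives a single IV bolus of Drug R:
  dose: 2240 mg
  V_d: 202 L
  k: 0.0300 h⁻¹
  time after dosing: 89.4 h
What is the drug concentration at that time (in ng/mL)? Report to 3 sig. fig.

C₀ = Dose / Vd = 2240 / 202 = 11.09 mg/L
C = C₀ · e^(−k·t) = 11.09 × e^(−0.03000 × 89.4)
  = 11.09 × 0.06843 = 0.7589 mg/L
Convert: 0.7589 mg/L × 1000 = 758.9 ng/mL

759 ng/mL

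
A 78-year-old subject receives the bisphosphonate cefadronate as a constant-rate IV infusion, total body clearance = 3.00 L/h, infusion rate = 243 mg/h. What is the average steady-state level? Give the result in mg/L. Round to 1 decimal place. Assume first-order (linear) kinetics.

At steady state Css = R₀ / CL = 243 / 3.000 = 81.00 mg/L

81.0 mg/L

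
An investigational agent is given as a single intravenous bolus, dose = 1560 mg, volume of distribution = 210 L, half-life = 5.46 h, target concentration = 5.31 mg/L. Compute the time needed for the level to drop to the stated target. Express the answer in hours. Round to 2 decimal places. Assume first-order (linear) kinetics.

2.64 h

C₀ = Dose / Vd = 1560 / 210 = 7.429 mg/L
k = ln2 / t½ = 0.693147 / 5.46 = 0.1270 h⁻¹
t = ln(C₀ / C) / k = ln(7.429 / 5.31) / 0.1270
  = ln(1.399) / 0.1270 = 0.3358 / 0.1270 = 2.644 h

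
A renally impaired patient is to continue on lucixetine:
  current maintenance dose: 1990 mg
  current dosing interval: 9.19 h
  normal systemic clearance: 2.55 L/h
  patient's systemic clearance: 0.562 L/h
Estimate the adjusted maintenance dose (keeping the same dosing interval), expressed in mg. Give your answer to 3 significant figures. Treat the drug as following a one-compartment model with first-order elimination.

To keep the same average steady-state level, dosing rate must scale with clearance.
CL ratio = 0.562 / 2.55 = 0.2204
New dose (same interval) = 1990 × 0.2204 = 438.6 mg

439 mg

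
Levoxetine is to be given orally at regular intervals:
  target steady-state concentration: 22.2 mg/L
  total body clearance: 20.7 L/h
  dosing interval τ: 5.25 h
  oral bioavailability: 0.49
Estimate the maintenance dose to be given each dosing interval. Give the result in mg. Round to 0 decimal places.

At steady state, F × (Dose/τ) = Css × CL.
Dose = Css × CL × τ / F = 22.2 × 20.70 × 5.25 / 0.49 = 4924 mg

4924 mg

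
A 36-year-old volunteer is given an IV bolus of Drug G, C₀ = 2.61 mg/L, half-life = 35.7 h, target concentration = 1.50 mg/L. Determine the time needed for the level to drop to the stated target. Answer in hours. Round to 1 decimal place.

28.5 h

k = ln2 / t½ = 0.693147 / 35.7 = 0.01942 h⁻¹
t = ln(C₀ / C) / k = ln(2.610 / 1.50) / 0.01942
  = ln(1.740) / 0.01942 = 0.5539 / 0.01942 = 28.52 h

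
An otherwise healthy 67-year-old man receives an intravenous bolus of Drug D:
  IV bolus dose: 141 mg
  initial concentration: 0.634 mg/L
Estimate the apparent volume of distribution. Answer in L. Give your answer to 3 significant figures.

Vd = Dose / C₀ = 141.0 / 0.634 = 222.4 L

222 L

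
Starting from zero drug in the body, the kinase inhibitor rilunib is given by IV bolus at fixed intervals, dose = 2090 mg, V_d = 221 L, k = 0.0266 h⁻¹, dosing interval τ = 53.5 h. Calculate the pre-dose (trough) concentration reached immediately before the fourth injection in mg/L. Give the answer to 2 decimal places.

C₀ per dose = Dose / Vd = 2090 / 221 = 9.457 mg/L
Fraction remaining after one interval: r = e^(−kτ) = e^(−0.02660 × 53.5) = 0.2410
Before dose 4, 3 doses have been given (aged 1τ, 2τ, 3τ).
C_trough = C₀ × (r + r² + … + r^3) = C₀ × r(1−r^3)/(1−r)
        = 9.457 × 0.2410 × (1 − 0.01400) / (1 − 0.2410) = 2.961 mg/L

2.96 mg/L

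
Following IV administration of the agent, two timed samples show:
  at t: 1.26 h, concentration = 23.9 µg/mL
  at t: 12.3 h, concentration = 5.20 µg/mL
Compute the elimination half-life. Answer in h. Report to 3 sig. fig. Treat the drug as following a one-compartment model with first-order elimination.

5.02 h

k = ln(C₁/C₂) / (t₂ − t₁) = ln(23.9/5.20) / (12.3 − 1.26)
  = 1.525 / 11.04 = 0.1381 h⁻¹
t½ = ln2 / k = 0.693147 / 0.1381 = 5.019 h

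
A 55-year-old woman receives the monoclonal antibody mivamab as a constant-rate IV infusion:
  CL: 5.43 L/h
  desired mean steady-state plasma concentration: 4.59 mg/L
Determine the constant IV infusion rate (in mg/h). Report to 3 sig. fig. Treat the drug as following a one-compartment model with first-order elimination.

24.9 mg/h

At steady state, infusion rate R₀ = Css × CL = 4.59 × 5.430 = 24.92 mg/h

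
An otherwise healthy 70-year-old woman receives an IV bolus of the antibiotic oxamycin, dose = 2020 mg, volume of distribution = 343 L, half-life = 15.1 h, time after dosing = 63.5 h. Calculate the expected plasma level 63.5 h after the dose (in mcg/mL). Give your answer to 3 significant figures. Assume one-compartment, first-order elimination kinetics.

C₀ = Dose / Vd = 2020 / 343 = 5.889 mg/L
k = ln2 / t½ = 0.693147 / 15.1 = 0.04590 h⁻¹
C = C₀ · e^(−k·t) = 5.889 × e^(−0.04590 × 63.5)
  = 5.889 × 0.05422 = 0.3193 mg/L
(0.3193 mg/L = 0.3193 mcg/mL)

0.319 mcg/mL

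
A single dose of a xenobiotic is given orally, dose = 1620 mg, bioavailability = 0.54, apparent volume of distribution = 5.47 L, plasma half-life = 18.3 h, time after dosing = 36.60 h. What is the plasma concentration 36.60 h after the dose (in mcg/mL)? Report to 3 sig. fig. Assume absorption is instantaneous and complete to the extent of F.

Amount reaching circulation = F × Dose = 0.54 × 1620 = 874.8 mg
C₀ = F·Dose / Vd = 874.8 / 5.47 = 159.9 mg/L
k = ln2 / t½ = 0.693147 / 18.3 = 0.03788 h⁻¹
t / t½ = 36.60 / 18.3 = 2 half-lives
C = C₀ × (1/2)^2 = 159.9 × 0.2500 = 39.98 mg/L
(39.98 mg/L = 39.98 mcg/mL)

40.0 mcg/mL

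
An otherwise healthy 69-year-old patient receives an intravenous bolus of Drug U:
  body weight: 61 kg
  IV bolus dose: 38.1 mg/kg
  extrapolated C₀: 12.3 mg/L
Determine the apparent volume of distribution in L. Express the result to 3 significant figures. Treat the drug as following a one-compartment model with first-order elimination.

189 L

Dose = 38.1 × 61 = 2324 mg
Vd = Dose / C₀ = 2324 / 12.3 = 188.9 L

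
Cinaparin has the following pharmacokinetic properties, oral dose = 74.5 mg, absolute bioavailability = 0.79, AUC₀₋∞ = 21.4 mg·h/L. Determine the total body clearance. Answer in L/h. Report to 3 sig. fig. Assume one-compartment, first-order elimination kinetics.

CL = F·Dose / AUC = 0.79 × 74.5 / 21.4 = 2.750 L/h

2.75 L/h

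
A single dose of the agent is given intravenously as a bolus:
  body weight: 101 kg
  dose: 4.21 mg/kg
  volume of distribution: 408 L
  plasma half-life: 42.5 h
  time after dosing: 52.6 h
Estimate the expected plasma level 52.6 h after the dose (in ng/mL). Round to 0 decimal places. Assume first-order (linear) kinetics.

Total dose = 4.21 × 101 = 425.2 mg
C₀ = Dose / Vd = 425.2 / 408 = 1.042 mg/L
k = ln2 / t½ = 0.693147 / 42.5 = 0.01631 h⁻¹
C = C₀ · e^(−k·t) = 1.042 × e^(−0.01631 × 52.6)
  = 1.042 × 0.4240 = 0.4418 mg/L
Convert: 0.4418 mg/L × 1000 = 441.8 ng/mL

442 ng/mL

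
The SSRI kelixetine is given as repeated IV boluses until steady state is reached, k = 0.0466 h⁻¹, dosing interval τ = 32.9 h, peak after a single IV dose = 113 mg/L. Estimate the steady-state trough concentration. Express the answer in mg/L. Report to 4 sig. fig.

31.11 mg/L

e^(−kτ) = e^(−0.04660 × 32.9) = 0.2159
Accumulation ratio R = 1 / (1 − e^(−kτ)) = 1 / (1 − 0.2159) = 1.275
Steady-state trough = C₀ × R × e^(−kτ) = 113 × 1.275 × 0.2159 = 31.11 mg/L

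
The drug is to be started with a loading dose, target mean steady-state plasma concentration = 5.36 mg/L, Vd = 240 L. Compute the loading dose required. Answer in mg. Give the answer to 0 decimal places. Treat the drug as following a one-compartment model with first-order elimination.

LD = Css × Vd = 5.36 × 240 = 1286 mg

1286 mg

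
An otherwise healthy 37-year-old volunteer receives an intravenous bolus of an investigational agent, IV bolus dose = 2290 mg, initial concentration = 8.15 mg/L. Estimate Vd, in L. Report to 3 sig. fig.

Vd = Dose / C₀ = 2290 / 8.15 = 281.0 L

281 L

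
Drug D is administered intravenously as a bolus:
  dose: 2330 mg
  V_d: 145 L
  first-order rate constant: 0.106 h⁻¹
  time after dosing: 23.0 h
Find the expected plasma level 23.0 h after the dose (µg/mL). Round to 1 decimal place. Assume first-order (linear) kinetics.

C₀ = Dose / Vd = 2330 / 145 = 16.07 mg/L
C = C₀ · e^(−k·t) = 16.07 × e^(−0.1060 × 23.0)
  = 16.07 × 0.08734 = 1.404 mg/L
(1.404 mg/L = 1.404 µg/mL)

1.4 µg/mL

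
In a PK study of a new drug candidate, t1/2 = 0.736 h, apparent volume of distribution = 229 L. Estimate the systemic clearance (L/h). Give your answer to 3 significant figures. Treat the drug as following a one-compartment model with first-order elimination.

216 L/h

k = ln2 / t½ = 0.693147 / 0.736 = 0.9418 h⁻¹
CL = k × Vd = 0.9418 × 229 = 215.7 L/h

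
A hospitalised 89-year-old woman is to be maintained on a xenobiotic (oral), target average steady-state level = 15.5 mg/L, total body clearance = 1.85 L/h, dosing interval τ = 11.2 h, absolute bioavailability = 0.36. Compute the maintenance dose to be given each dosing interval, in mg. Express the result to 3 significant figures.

892 mg

At steady state, F × (Dose/τ) = Css × CL.
Dose = Css × CL × τ / F = 15.5 × 1.850 × 11.2 / 0.36 = 892.1 mg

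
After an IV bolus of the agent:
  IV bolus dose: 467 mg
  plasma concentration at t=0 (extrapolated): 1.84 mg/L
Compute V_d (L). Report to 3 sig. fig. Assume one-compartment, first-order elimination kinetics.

254 L

Vd = Dose / C₀ = 467.0 / 1.84 = 253.8 L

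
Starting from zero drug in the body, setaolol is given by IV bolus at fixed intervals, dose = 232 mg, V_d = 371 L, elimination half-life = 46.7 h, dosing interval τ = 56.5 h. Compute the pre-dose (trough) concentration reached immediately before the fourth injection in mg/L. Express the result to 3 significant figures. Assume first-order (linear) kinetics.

C₀ per dose = Dose / Vd = 232 / 371 = 0.6253 mg/L
k = ln2 / t½ = 0.693147 / 46.7 = 0.01484 h⁻¹
Fraction remaining after one interval: r = e^(−kτ) = e^(−0.01484 × 56.5) = 0.4324
Before dose 4, 3 doses have been given (aged 1τ, 2τ, 3τ).
C_trough = C₀ × (r + r² + … + r^3) = C₀ × r(1−r^3)/(1−r)
        = 0.6253 × 0.4324 × (1 − 0.08085) / (1 − 0.4324) = 0.4378 mg/L

0.438 mg/L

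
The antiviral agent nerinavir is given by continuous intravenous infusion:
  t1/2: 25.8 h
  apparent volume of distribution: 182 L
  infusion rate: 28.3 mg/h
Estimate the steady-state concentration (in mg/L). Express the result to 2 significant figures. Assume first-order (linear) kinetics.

k = ln2 / t½ = 0.693147 / 25.8 = 0.02687 h⁻¹
CL = k × Vd = 0.02687 × 182 = 4.890 L/h
At steady state Css = R₀ / CL = 28.3 / 4.890 = 5.787 mg/L

5.8 mg/L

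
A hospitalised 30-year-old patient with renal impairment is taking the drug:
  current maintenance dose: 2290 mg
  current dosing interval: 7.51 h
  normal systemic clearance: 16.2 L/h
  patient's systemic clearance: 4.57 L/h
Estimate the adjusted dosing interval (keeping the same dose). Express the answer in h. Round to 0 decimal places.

27 h

To keep the same average steady-state level, dosing rate must scale with clearance.
CL ratio = 4.57 / 16.2 = 0.2821
New interval (same dose) = 7.51 / 0.2821 = 26.62 h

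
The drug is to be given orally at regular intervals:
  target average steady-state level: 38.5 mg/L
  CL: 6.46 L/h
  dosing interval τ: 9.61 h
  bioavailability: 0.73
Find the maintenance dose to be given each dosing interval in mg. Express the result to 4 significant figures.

3274 mg

At steady state, F × (Dose/τ) = Css × CL.
Dose = Css × CL × τ / F = 38.5 × 6.460 × 9.61 / 0.73 = 3274 mg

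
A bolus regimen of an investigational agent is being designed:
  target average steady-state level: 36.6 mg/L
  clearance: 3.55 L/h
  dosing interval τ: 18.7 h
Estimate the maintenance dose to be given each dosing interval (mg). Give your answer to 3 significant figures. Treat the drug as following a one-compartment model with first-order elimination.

At steady state, Dose/τ = Css × CL.
Dose = Css × CL × τ = 36.6 × 3.550 × 18.7 = 2430 mg

2430 mg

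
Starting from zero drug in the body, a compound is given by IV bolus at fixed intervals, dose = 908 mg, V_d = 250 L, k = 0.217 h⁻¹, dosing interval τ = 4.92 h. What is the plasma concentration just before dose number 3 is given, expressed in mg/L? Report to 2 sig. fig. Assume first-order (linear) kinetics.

C₀ per dose = Dose / Vd = 908 / 250 = 3.632 mg/L
Fraction remaining after one interval: r = e^(−kτ) = e^(−0.2170 × 4.92) = 0.3438
Before dose 3, 2 doses have been given (aged 1τ, 2τ).
C_trough = C₀ × (r + r²) = 3.632 × (0.3438 + 0.1182) = 1.678 mg/L

1.7 mg/L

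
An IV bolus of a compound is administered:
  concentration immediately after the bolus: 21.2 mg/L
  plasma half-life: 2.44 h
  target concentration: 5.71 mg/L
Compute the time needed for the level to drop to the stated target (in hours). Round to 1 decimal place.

4.6 h

k = ln2 / t½ = 0.693147 / 2.44 = 0.2841 h⁻¹
t = ln(C₀ / C) / k = ln(21.20 / 5.71) / 0.2841
  = ln(3.713) / 0.2841 = 1.312 / 0.2841 = 4.618 h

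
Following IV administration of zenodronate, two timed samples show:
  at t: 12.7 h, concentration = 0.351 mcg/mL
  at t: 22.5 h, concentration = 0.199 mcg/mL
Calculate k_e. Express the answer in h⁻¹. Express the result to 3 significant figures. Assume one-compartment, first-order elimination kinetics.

k = ln(C₁/C₂) / (t₂ − t₁) = ln(0.351/0.199) / (22.5 − 12.7)
  = 0.5675 / 9.800 = 0.05791 h⁻¹

0.0579 h⁻¹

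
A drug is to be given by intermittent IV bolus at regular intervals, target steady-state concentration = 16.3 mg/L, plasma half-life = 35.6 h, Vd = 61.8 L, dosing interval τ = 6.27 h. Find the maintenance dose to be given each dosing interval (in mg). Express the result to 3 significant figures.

123 mg

k = ln2 / t½ = 0.693147 / 35.6 = 0.01947 h⁻¹
CL = k × Vd = 0.01947 × 61.8 = 1.203 L/h
At steady state, Dose/τ = Css × CL.
Dose = Css × CL × τ = 16.3 × 1.203 × 6.27 = 122.9 mg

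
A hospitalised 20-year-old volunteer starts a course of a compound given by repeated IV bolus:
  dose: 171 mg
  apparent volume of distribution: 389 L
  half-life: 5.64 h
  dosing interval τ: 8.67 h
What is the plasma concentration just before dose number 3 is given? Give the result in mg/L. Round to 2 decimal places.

C₀ per dose = Dose / Vd = 171 / 389 = 0.4396 mg/L
k = ln2 / t½ = 0.693147 / 5.64 = 0.1229 h⁻¹
Fraction remaining after one interval: r = e^(−kτ) = e^(−0.1229 × 8.67) = 0.3445
Before dose 3, 2 doses have been given (aged 1τ, 2τ).
C_trough = C₀ × (r + r²) = 0.4396 × (0.3445 + 0.1187) = 0.2036 mg/L

0.20 mg/L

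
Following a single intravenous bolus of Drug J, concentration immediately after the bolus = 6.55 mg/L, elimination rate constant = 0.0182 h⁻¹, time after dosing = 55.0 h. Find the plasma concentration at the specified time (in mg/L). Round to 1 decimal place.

C = C₀ · e^(−k·t) = 6.550 × e^(−0.01820 × 55.0)
  = 6.550 × 0.3675 = 2.407 mg/L

2.4 mg/L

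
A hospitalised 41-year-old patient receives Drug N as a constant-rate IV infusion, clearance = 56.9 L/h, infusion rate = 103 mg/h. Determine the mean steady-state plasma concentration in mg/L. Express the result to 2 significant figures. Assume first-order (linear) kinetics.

At steady state Css = R₀ / CL = 103 / 56.90 = 1.810 mg/L

1.8 mg/L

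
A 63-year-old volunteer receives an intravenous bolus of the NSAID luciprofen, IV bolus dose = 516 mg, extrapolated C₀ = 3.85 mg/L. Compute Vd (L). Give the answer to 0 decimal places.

Vd = Dose / C₀ = 516.0 / 3.85 = 134.0 L

134 L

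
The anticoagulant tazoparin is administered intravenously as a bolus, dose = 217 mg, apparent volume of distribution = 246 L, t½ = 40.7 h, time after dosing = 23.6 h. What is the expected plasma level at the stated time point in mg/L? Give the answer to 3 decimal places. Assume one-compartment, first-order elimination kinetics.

C₀ = Dose / Vd = 217.0 / 246 = 0.8821 mg/L
k = ln2 / t½ = 0.693147 / 40.7 = 0.01703 h⁻¹
C = C₀ · e^(−k·t) = 0.8821 × e^(−0.01703 × 23.6)
  = 0.8821 × 0.6690 = 0.5901 mg/L

0.590 mg/L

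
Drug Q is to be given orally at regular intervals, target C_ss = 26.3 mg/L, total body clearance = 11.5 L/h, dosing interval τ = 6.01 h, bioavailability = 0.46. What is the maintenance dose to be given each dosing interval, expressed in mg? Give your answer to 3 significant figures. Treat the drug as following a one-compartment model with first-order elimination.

3950 mg

At steady state, F × (Dose/τ) = Css × CL.
Dose = Css × CL × τ / F = 26.3 × 11.50 × 6.01 / 0.46 = 3952 mg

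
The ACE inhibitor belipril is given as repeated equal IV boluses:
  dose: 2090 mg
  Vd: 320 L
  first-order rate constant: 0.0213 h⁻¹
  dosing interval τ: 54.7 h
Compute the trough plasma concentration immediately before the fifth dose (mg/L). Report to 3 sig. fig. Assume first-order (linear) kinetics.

C₀ per dose = Dose / Vd = 2090 / 320 = 6.531 mg/L
Fraction remaining after one interval: r = e^(−kτ) = e^(−0.02130 × 54.7) = 0.3119
Before dose 5, 4 doses have been given (aged 1τ, 2τ, 3τ, 4τ).
C_trough = C₀ × (r + r² + … + r^4) = C₀ × r(1−r^4)/(1−r)
        = 6.531 × 0.3119 × (1 − 0.009464) / (1 − 0.3119) = 2.932 mg/L

2.93 mg/L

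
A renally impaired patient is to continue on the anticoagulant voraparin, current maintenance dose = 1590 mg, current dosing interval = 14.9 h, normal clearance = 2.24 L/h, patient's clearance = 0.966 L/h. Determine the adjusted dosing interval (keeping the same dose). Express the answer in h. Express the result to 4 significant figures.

To keep the same average steady-state level, dosing rate must scale with clearance.
CL ratio = 0.966 / 2.24 = 0.4313
New interval (same dose) = 14.9 / 0.4313 = 34.55 h

34.55 h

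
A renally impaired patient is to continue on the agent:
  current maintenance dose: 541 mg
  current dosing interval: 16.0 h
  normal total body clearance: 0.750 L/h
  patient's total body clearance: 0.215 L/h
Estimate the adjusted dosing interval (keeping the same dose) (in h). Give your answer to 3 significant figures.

55.8 h

To keep the same average steady-state level, dosing rate must scale with clearance.
CL ratio = 0.215 / 0.750 = 0.2867
New interval (same dose) = 16.0 / 0.2867 = 55.81 h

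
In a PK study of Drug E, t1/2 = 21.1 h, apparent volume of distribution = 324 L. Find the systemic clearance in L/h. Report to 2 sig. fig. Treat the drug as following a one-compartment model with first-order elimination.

11 L/h

k = ln2 / t½ = 0.693147 / 21.1 = 0.03285 h⁻¹
CL = k × Vd = 0.03285 × 324 = 10.64 L/h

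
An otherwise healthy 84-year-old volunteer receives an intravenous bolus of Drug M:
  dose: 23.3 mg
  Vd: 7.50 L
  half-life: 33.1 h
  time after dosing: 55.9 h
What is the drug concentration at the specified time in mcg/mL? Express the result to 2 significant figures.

C₀ = Dose / Vd = 23.30 / 7.50 = 3.107 mg/L
k = ln2 / t½ = 0.693147 / 33.1 = 0.02094 h⁻¹
C = C₀ · e^(−k·t) = 3.107 × e^(−0.02094 × 55.9)
  = 3.107 × 0.3102 = 0.9638 mg/L
(0.9638 mg/L = 0.9638 mcg/mL)

0.96 mcg/mL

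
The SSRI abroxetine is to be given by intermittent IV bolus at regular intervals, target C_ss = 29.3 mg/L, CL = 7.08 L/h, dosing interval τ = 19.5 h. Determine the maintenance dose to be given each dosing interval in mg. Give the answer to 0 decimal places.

At steady state, Dose/τ = Css × CL.
Dose = Css × CL × τ = 29.3 × 7.080 × 19.5 = 4045 mg

4045 mg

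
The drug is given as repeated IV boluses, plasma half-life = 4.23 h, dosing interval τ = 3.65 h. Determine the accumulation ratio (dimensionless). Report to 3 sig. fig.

2.22

k = ln2 / t½ = 0.693147 / 4.23 = 0.1639 h⁻¹
e^(−kτ) = e^(−0.1639 × 3.65) = 0.5498
Accumulation ratio R = 1 / (1 − e^(−kτ)) = 1 / (1 − 0.5498) = 2.221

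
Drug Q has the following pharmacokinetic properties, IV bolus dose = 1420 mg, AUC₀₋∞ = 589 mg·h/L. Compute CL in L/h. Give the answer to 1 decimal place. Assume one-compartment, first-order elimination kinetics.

CL = Dose / AUC = 1420 / 589 = 2.411 L/h

2.4 L/h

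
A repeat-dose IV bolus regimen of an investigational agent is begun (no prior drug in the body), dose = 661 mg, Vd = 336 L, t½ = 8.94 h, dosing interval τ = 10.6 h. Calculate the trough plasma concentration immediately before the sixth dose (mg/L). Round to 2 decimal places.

C₀ per dose = Dose / Vd = 661 / 336 = 1.967 mg/L
k = ln2 / t½ = 0.693147 / 8.94 = 0.07753 h⁻¹
Fraction remaining after one interval: r = e^(−kτ) = e^(−0.07753 × 10.6) = 0.4396
Before dose 6, 5 doses have been given (aged 1τ, 2τ, 3τ, 4τ, 5τ).
C_trough = C₀ × (r + r² + … + r^5) = C₀ × r(1−r^5)/(1−r)
        = 1.967 × 0.4396 × (1 − 0.01642) / (1 − 0.4396) = 1.518 mg/L

1.52 mg/L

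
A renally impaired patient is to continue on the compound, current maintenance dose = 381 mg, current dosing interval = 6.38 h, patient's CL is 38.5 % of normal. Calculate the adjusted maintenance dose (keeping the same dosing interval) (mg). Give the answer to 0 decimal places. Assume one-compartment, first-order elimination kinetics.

To keep the same average steady-state level, dosing rate must scale with clearance.
CL ratio = 38.5 / 100 = 0.3850
New dose (same interval) = 381 × 0.3850 = 146.7 mg

147 mg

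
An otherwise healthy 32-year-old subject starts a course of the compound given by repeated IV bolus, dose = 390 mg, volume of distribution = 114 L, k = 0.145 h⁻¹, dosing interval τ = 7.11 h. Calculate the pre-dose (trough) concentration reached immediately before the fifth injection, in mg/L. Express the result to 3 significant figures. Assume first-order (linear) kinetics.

1.87 mg/L

C₀ per dose = Dose / Vd = 390 / 114 = 3.421 mg/L
Fraction remaining after one interval: r = e^(−kτ) = e^(−0.1450 × 7.11) = 0.3567
Before dose 5, 4 doses have been given (aged 1τ, 2τ, 3τ, 4τ).
C_trough = C₀ × (r + r² + … + r^4) = C₀ × r(1−r^4)/(1−r)
        = 3.421 × 0.3567 × (1 − 0.01619) / (1 − 0.3567) = 1.866 mg/L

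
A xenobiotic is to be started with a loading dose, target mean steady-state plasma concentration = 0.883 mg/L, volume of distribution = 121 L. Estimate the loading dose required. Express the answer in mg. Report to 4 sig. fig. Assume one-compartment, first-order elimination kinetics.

106.8 mg

LD = Css × Vd = 0.883 × 121 = 106.8 mg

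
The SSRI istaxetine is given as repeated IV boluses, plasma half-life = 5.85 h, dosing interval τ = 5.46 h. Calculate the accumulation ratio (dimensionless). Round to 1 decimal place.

2.1

k = ln2 / t½ = 0.693147 / 5.85 = 0.1185 h⁻¹
e^(−kτ) = e^(−0.1185 × 5.46) = 0.5236
Accumulation ratio R = 1 / (1 − e^(−kτ)) = 1 / (1 − 0.5236) = 2.099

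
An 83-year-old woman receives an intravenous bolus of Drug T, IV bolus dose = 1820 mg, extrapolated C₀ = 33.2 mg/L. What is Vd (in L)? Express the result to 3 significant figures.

Vd = Dose / C₀ = 1820 / 33.2 = 54.82 L

54.8 L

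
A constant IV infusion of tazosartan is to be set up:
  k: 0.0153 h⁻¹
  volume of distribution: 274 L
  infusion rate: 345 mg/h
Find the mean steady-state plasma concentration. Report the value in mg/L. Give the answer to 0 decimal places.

82 mg/L

CL = k × Vd = 0.01530 × 274 = 4.192 L/h
At steady state Css = R₀ / CL = 345 / 4.192 = 82.30 mg/L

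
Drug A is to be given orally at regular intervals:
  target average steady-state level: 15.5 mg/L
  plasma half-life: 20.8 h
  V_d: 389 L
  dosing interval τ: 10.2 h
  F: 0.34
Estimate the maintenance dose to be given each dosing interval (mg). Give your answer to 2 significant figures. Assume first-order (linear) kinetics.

6000 mg

k = ln2 / t½ = 0.693147 / 20.8 = 0.03332 h⁻¹
CL = k × Vd = 0.03332 × 389 = 12.96 L/h
At steady state, F × (Dose/τ) = Css × CL.
Dose = Css × CL × τ / F = 15.5 × 12.96 × 10.2 / 0.34 = 6026 mg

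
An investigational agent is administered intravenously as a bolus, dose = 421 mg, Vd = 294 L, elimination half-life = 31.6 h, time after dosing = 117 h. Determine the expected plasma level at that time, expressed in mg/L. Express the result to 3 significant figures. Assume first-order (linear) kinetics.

0.110 mg/L

C₀ = Dose / Vd = 421.0 / 294 = 1.432 mg/L
k = ln2 / t½ = 0.693147 / 31.6 = 0.02194 h⁻¹
C = C₀ · e^(−k·t) = 1.432 × e^(−0.02194 × 117)
  = 1.432 × 0.07677 = 0.1099 mg/L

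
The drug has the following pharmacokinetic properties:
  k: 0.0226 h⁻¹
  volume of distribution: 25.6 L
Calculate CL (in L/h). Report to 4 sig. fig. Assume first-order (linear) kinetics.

CL = k × Vd = 0.0226 × 25.6 = 0.5786 L/h

0.5786 L/h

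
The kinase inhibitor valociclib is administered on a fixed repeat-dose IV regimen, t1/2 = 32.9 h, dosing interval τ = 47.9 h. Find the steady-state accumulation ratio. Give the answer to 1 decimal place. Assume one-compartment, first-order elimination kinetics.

1.6

k = ln2 / t½ = 0.693147 / 32.9 = 0.02107 h⁻¹
e^(−kτ) = e^(−0.02107 × 47.9) = 0.3645
Accumulation ratio R = 1 / (1 − e^(−kτ)) = 1 / (1 − 0.3645) = 1.574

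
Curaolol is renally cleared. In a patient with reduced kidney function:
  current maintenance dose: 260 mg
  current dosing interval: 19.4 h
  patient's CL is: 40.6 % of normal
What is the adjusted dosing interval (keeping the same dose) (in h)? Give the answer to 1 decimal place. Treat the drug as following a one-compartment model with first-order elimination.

To keep the same average steady-state level, dosing rate must scale with clearance.
CL ratio = 40.6 / 100 = 0.4060
New interval (same dose) = 19.4 / 0.4060 = 47.78 h

47.8 h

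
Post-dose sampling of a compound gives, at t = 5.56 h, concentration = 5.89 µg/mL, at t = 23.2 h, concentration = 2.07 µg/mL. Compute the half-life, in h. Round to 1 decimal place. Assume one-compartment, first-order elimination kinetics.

k = ln(C₁/C₂) / (t₂ − t₁) = ln(5.89/2.07) / (23.2 − 5.56)
  = 1.046 / 17.64 = 0.05930 h⁻¹
t½ = ln2 / k = 0.693147 / 0.05930 = 11.69 h

11.7 h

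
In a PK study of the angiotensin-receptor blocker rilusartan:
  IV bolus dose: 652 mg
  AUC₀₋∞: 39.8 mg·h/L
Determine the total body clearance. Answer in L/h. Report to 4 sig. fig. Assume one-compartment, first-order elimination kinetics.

CL = Dose / AUC = 652 / 39.8 = 16.38 L/h

16.38 L/h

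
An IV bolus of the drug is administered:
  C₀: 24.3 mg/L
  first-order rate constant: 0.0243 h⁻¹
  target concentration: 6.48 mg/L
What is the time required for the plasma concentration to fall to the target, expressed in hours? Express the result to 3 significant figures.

54.4 h

t = ln(C₀ / C) / k = ln(24.30 / 6.48) / 0.02430
  = ln(3.750) / 0.02430 = 1.322 / 0.02430 = 54.40 h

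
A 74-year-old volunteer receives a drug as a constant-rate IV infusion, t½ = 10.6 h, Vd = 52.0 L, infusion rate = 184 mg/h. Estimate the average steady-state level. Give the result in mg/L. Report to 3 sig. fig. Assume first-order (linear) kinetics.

k = ln2 / t½ = 0.693147 / 10.6 = 0.06539 h⁻¹
CL = k × Vd = 0.06539 × 52.0 = 3.400 L/h
At steady state Css = R₀ / CL = 184 / 3.400 = 54.12 mg/L

54.1 mg/L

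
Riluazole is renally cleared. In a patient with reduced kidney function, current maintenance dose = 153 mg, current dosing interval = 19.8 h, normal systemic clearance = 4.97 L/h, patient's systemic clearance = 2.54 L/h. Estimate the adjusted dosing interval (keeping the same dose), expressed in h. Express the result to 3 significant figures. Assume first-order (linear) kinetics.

To keep the same average steady-state level, dosing rate must scale with clearance.
CL ratio = 2.54 / 4.97 = 0.5111
New interval (same dose) = 19.8 / 0.5111 = 38.74 h

38.7 h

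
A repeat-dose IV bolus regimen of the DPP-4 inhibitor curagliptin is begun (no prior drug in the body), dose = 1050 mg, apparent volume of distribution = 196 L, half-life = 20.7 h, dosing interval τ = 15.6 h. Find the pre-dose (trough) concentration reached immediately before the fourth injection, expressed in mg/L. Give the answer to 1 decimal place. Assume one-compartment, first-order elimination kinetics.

6.2 mg/L

C₀ per dose = Dose / Vd = 1050 / 196 = 5.357 mg/L
k = ln2 / t½ = 0.693147 / 20.7 = 0.03349 h⁻¹
Fraction remaining after one interval: r = e^(−kτ) = e^(−0.03349 × 15.6) = 0.5931
Before dose 4, 3 doses have been given (aged 1τ, 2τ, 3τ).
C_trough = C₀ × (r + r² + … + r^3) = C₀ × r(1−r^3)/(1−r)
        = 5.357 × 0.5931 × (1 − 0.2086) / (1 − 0.5931) = 6.180 mg/L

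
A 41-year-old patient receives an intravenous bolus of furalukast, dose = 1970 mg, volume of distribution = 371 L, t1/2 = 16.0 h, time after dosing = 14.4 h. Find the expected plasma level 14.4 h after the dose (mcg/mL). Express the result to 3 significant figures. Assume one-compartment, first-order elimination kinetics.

2.85 mcg/mL

C₀ = Dose / Vd = 1970 / 371 = 5.310 mg/L
k = ln2 / t½ = 0.693147 / 16.0 = 0.04332 h⁻¹
C = C₀ · e^(−k·t) = 5.310 × e^(−0.04332 × 14.4)
  = 5.310 × 0.5359 = 2.846 mg/L
(2.846 mg/L = 2.846 mcg/mL)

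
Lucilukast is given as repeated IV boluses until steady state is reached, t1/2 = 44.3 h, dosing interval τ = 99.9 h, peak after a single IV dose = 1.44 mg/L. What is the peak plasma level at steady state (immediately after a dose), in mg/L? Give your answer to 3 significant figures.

k = ln2 / t½ = 0.693147 / 44.3 = 0.01565 h⁻¹
e^(−kτ) = e^(−0.01565 × 99.9) = 0.2094
Accumulation ratio R = 1 / (1 − e^(−kτ)) = 1 / (1 − 0.2094) = 1.265
Steady-state peak = C₀ × R = 1.44 × 1.265 = 1.822 mg/L

1.82 mg/L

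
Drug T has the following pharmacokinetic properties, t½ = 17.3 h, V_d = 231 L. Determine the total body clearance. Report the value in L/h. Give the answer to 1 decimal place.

9.3 L/h

k = ln2 / t½ = 0.693147 / 17.3 = 0.04007 h⁻¹
CL = k × Vd = 0.04007 × 231 = 9.256 L/h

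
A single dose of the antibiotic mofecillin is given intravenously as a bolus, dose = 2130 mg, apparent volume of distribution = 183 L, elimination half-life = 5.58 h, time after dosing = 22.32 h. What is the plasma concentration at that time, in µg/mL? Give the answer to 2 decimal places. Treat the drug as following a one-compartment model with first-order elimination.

0.73 µg/mL

C₀ = Dose / Vd = 2130 / 183 = 11.64 mg/L
k = ln2 / t½ = 0.693147 / 5.58 = 0.1242 h⁻¹
t / t½ = 22.32 / 5.58 = 4 half-lives
C = C₀ × (1/2)^4 = 11.64 × 0.06250 = 0.7275 mg/L
(0.7275 mg/L = 0.7275 µg/mL)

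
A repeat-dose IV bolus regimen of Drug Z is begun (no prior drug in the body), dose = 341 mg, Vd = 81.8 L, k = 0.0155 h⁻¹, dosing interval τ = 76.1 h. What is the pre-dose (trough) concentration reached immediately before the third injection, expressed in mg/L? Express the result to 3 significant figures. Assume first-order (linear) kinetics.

1.68 mg/L

C₀ per dose = Dose / Vd = 341 / 81.8 = 4.169 mg/L
Fraction remaining after one interval: r = e^(−kτ) = e^(−0.01550 × 76.1) = 0.3074
Before dose 3, 2 doses have been given (aged 1τ, 2τ).
C_trough = C₀ × (r + r²) = 4.169 × (0.3074 + 0.09449) = 1.675 mg/L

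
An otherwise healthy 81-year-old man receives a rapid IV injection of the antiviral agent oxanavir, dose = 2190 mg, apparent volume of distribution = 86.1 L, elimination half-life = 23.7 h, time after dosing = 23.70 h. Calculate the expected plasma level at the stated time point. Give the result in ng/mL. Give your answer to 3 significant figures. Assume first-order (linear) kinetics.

12700 ng/mL

C₀ = Dose / Vd = 2190 / 86.1 = 25.44 mg/L
k = ln2 / t½ = 0.693147 / 23.7 = 0.02925 h⁻¹
t / t½ = 23.70 / 23.7 = 1 half-lives
C = C₀ × (1/2)^1 = 25.44 × 0.5000 = 12.72 mg/L
Convert: 12.72 mg/L × 1000 = 12720 ng/mL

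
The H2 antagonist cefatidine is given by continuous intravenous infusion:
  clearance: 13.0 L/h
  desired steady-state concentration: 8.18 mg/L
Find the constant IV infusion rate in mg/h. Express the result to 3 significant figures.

106 mg/h

At steady state, infusion rate R₀ = Css × CL = 8.18 × 13.00 = 106.3 mg/h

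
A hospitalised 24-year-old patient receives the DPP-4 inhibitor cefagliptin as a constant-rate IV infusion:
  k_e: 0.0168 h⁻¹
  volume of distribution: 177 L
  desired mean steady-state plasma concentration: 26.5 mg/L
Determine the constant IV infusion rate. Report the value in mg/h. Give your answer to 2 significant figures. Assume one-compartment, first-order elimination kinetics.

79 mg/h

CL = k × Vd = 0.01680 × 177 = 2.974 L/h
At steady state, infusion rate R₀ = Css × CL = 26.5 × 2.974 = 78.81 mg/h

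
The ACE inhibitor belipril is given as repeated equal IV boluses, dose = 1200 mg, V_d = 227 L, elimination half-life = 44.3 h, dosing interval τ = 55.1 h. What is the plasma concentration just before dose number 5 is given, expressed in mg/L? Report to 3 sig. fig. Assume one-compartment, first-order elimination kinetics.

3.74 mg/L

C₀ per dose = Dose / Vd = 1200 / 227 = 5.286 mg/L
k = ln2 / t½ = 0.693147 / 44.3 = 0.01565 h⁻¹
Fraction remaining after one interval: r = e^(−kτ) = e^(−0.01565 × 55.1) = 0.4222
Before dose 5, 4 doses have been given (aged 1τ, 2τ, 3τ, 4τ).
C_trough = C₀ × (r + r² + … + r^4) = C₀ × r(1−r^4)/(1−r)
        = 5.286 × 0.4222 × (1 − 0.03177) / (1 − 0.4222) = 3.740 mg/L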